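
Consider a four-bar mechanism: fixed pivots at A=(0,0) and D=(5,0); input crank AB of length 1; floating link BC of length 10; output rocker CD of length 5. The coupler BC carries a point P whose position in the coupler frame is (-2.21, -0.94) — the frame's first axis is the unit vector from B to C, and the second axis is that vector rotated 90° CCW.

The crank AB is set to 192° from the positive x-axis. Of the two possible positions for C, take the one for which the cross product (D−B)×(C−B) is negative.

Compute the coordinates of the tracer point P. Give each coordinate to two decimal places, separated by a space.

-3.38 -0.33

A=(0,0), D=(5.00,0)
B = A + 1.00·(cos192°, sin192°) = (-0.9781, -0.2079)
|BD| = 5.9818
circle(B,10.00) ∩ circle(D,5.00): a=9.2599, h=3.7754
  candidates: C₊=(8.1450,3.8871) cross=22.583; C₋=(8.4074,-3.6592) cross=-22.583
  mode - wants cross < 0 → take C=(8.4074,-3.6592) (cross=-22.583)
ex = (C−B)/|BC| = (0.9386,-0.3451); ey = (0.3451,0.9386)
P = B + -2.21·ex + -0.94·ey = (-3.3768,-0.3274)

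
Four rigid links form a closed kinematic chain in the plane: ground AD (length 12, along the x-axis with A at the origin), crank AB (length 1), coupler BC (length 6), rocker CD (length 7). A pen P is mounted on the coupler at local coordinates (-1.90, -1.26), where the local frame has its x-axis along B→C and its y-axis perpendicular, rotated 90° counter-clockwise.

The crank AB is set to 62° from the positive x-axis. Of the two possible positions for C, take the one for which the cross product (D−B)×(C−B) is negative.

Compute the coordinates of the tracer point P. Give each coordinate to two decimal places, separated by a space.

A=(0,0), D=(12.00,0)
B = A + 1.00·(cos62°, sin62°) = (0.4695, 0.8829)
|BD| = 11.5643
circle(B,6.00) ∩ circle(D,7.00): a=5.2201, h=2.9582
  candidates: C₊=(5.9002,3.4339) cross=34.209; C₋=(5.4484,-2.4652) cross=-34.209
  mode - wants cross < 0 → take C=(5.4484,-2.4652) (cross=-34.209)
ex = (C−B)/|BC| = (0.8298,-0.5580); ey = (0.5580,0.8298)
P = B + -1.90·ex + -1.26·ey = (-1.8103,0.8976)

-1.81 0.90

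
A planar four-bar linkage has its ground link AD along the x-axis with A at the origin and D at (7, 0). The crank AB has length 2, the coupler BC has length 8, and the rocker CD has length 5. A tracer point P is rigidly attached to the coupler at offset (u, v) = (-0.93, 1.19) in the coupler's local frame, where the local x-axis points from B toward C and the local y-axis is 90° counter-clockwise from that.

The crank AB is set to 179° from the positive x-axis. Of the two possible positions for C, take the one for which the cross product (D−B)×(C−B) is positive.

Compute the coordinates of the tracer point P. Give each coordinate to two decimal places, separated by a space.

A=(0,0), D=(7.00,0)
B = A + 2.00·(cos179°, sin179°) = (-1.9997, 0.0349)
|BD| = 8.9998
circle(B,8.00) ∩ circle(D,5.00): a=6.6666, h=4.4223
  candidates: C₊=(4.6840,4.4313) cross=39.799; C₋=(4.6497,-4.4132) cross=-39.799
  mode + wants cross > 0 → take C=(4.6840,4.4313) (cross=39.799)
ex = (C−B)/|BC| = (0.8355,0.5495); ey = (-0.5495,0.8355)
P = B + -0.93·ex + 1.19·ey = (-3.4306,0.5180)

-3.43 0.52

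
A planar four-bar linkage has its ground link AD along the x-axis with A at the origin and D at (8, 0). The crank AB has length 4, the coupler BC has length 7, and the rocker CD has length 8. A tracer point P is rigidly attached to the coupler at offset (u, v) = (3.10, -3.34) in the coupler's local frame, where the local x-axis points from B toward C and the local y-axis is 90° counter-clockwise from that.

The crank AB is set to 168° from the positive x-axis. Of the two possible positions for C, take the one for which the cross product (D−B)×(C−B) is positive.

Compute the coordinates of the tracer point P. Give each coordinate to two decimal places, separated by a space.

0.56 -0.03

A=(0,0), D=(8.00,0)
B = A + 4.00·(cos168°, sin168°) = (-3.9126, 0.8316)
|BD| = 11.9416
circle(B,7.00) ∩ circle(D,8.00): a=5.3427, h=4.5227
  candidates: C₊=(1.7321,4.9713) cross=54.009; C₋=(1.1022,-4.0522) cross=-54.009
  mode + wants cross > 0 → take C=(1.7321,4.9713) (cross=54.009)
ex = (C−B)/|BC| = (0.8064,0.5914); ey = (-0.5914,0.8064)
P = B + 3.10·ex + -3.34·ey = (0.5624,-0.0284)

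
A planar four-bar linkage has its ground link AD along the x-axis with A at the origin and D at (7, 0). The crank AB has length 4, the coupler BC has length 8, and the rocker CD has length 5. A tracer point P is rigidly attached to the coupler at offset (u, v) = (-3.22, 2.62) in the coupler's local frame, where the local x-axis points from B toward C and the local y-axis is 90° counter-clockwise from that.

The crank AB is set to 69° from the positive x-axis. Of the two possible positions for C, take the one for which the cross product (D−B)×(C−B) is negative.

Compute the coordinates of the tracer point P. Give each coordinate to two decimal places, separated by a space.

2.95 7.60

A=(0,0), D=(7.00,0)
B = A + 4.00·(cos69°, sin69°) = (1.4335, 3.7343)
|BD| = 6.7031
circle(B,8.00) ∩ circle(D,5.00): a=6.2607, h=4.9804
  candidates: C₊=(9.4072,4.3824) cross=33.384; C₋=(3.8580,-3.8894) cross=-33.384
  mode - wants cross < 0 → take C=(3.8580,-3.8894) (cross=-33.384)
ex = (C−B)/|BC| = (0.3031,-0.9530); ey = (0.9530,0.3031)
P = B + -3.22·ex + 2.62·ey = (2.9544,7.5969)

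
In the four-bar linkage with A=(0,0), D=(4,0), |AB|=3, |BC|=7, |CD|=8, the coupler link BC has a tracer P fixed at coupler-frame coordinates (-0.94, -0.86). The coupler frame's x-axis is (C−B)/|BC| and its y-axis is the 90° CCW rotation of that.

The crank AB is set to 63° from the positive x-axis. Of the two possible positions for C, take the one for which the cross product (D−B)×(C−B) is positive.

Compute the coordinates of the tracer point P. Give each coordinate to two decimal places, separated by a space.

A=(0,0), D=(4.00,0)
B = A + 3.00·(cos63°, sin63°) = (1.3620, 2.6730)
|BD| = 3.7556
circle(B,7.00) ∩ circle(D,8.00): a=-0.1193, h=6.9990
  candidates: C₊=(6.2597,7.6742) cross=26.285; C₋=(-3.7033,-2.1584) cross=-26.285
  mode + wants cross > 0 → take C=(6.2597,7.6742) (cross=26.285)
ex = (C−B)/|BC| = (0.6997,0.7145); ey = (-0.7145,0.6997)
P = B + -0.94·ex + -0.86·ey = (1.3187,1.3997)

1.32 1.40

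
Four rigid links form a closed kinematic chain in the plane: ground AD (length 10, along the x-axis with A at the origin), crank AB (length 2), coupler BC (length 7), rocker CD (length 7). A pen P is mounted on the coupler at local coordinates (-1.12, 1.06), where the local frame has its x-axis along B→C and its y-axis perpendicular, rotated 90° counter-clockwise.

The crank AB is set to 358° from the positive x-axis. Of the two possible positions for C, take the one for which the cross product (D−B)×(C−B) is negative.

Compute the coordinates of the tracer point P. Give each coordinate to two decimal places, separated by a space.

A=(0,0), D=(10.00,0)
B = A + 2.00·(cos358°, sin358°) = (1.9988, -0.0698)
|BD| = 8.0015
circle(B,7.00) ∩ circle(D,7.00): a=4.0008, h=5.7440
  candidates: C₊=(5.9493,5.7089) cross=45.961; C₋=(6.0495,-5.7787) cross=-45.961
  mode - wants cross < 0 → take C=(6.0495,-5.7787) (cross=-45.961)
ex = (C−B)/|BC| = (0.5787,-0.8156); ey = (0.8156,0.5787)
P = B + -1.12·ex + 1.06·ey = (2.2152,1.4570)

2.22 1.46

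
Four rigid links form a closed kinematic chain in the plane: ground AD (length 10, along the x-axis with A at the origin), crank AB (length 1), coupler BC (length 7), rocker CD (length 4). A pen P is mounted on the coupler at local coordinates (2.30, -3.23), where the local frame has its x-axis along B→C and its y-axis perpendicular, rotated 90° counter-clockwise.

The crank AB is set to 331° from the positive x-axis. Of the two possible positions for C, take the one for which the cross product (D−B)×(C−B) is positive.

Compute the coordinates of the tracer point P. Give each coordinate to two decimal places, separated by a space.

A=(0,0), D=(10.00,0)
B = A + 1.00·(cos331°, sin331°) = (0.8746, -0.4848)
|BD| = 9.1382
circle(B,7.00) ∩ circle(D,4.00): a=6.3747, h=2.8919
  candidates: C₊=(7.0869,2.7412) cross=26.427; C₋=(7.3938,-3.0344) cross=-26.427
  mode + wants cross > 0 → take C=(7.0869,2.7412) (cross=26.427)
ex = (C−B)/|BC| = (0.8875,0.4609); ey = (-0.4609,0.8875)
P = B + 2.30·ex + -3.23·ey = (4.4044,-2.2914)

4.40 -2.29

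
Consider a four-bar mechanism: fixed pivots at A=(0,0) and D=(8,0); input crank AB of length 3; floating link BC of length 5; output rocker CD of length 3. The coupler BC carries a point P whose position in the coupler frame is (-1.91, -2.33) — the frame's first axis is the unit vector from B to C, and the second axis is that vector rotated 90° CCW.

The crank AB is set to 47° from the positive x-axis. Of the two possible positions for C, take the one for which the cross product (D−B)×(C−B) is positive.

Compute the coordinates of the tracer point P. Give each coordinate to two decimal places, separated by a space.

A=(0,0), D=(8.00,0)
B = A + 3.00·(cos47°, sin47°) = (2.0460, 2.1941)
|BD| = 6.3454
circle(B,5.00) ∩ circle(D,3.00): a=4.4335, h=2.3118
  candidates: C₊=(7.0053,2.8303) cross=14.669; C₋=(5.4066,-1.5081) cross=-14.669
  mode + wants cross > 0 → take C=(7.0053,2.8303) (cross=14.669)
ex = (C−B)/|BC| = (0.9919,0.1273); ey = (-0.1273,0.9919)
P = B + -1.91·ex + -2.33·ey = (0.4480,-0.3600)

0.45 -0.36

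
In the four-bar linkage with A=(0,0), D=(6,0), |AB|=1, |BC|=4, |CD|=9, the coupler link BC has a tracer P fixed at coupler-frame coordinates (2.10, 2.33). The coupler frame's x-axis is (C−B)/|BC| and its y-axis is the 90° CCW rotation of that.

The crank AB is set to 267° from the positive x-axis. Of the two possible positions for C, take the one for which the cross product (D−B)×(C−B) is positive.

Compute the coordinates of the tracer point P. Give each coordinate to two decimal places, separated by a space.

-3.19 -1.07

A=(0,0), D=(6.00,0)
B = A + 1.00·(cos267°, sin267°) = (-0.0523, -0.9986)
|BD| = 6.1342
circle(B,4.00) ∩ circle(D,9.00): a=-2.2311, h=3.3200
  candidates: C₊=(-2.7942,1.9138) cross=20.365; C₋=(-1.7132,-4.6375) cross=-20.365
  mode + wants cross > 0 → take C=(-2.7942,1.9138) (cross=20.365)
ex = (C−B)/|BC| = (-0.6855,0.7281); ey = (-0.7281,-0.6855)
P = B + 2.10·ex + 2.33·ey = (-3.1883,-1.0667)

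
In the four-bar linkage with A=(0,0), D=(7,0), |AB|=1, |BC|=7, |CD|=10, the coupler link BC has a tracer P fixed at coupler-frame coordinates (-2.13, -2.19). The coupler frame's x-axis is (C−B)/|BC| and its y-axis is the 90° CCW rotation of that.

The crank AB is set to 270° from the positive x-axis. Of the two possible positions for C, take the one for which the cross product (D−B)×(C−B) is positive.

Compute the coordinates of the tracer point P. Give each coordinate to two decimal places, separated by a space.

2.49 -2.77

A=(0,0), D=(7.00,0)
B = A + 1.00·(cos270°, sin270°) = (-0.0000, -1.0000)
|BD| = 7.0711
circle(B,7.00) ∩ circle(D,10.00): a=-0.0707, h=6.9996
  candidates: C₊=(-1.0599,5.9193) cross=49.495; C₋=(0.9199,-7.9393) cross=-49.495
  mode + wants cross > 0 → take C=(-1.0599,5.9193) (cross=49.495)
ex = (C−B)/|BC| = (-0.1514,0.9885); ey = (-0.9885,-0.1514)
P = B + -2.13·ex + -2.19·ey = (2.4873,-2.7738)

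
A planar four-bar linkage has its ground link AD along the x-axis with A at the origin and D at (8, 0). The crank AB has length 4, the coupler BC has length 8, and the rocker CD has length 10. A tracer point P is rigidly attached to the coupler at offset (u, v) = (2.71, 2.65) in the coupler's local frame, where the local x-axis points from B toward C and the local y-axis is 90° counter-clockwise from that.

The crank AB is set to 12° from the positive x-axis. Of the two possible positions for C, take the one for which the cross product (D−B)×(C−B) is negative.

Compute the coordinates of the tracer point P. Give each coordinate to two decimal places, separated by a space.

5.00 -2.80

A=(0,0), D=(8.00,0)
B = A + 4.00·(cos12°, sin12°) = (3.9126, 0.8316)
|BD| = 4.1712
circle(B,8.00) ∩ circle(D,10.00): a=-2.2298, h=7.6830
  candidates: C₊=(3.2594,8.8049) cross=32.047; C₋=(0.1958,-6.2525) cross=-32.047
  mode - wants cross < 0 → take C=(0.1958,-6.2525) (cross=-32.047)
ex = (C−B)/|BC| = (-0.4646,-0.8855); ey = (0.8855,-0.4646)
P = B + 2.71·ex + 2.65·ey = (5.0001,-2.7993)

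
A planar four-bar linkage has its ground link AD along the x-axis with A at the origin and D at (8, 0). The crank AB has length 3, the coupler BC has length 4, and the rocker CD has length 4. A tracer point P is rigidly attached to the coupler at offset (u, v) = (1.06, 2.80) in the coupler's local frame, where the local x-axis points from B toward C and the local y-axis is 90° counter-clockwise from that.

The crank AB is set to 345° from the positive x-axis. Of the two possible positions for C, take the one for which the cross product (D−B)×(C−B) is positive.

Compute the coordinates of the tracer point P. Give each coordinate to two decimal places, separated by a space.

1.07 1.59

A=(0,0), D=(8.00,0)
B = A + 3.00·(cos345°, sin345°) = (2.8978, -0.7765)
|BD| = 5.1610
circle(B,4.00) ∩ circle(D,4.00): a=2.5805, h=3.0563
  candidates: C₊=(4.9891,2.6333) cross=15.774; C₋=(5.9087,-3.4098) cross=-15.774
  mode + wants cross > 0 → take C=(4.9891,2.6333) (cross=15.774)
ex = (C−B)/|BC| = (0.5228,0.8524); ey = (-0.8524,0.5228)
P = B + 1.06·ex + 2.80·ey = (1.0651,1.5910)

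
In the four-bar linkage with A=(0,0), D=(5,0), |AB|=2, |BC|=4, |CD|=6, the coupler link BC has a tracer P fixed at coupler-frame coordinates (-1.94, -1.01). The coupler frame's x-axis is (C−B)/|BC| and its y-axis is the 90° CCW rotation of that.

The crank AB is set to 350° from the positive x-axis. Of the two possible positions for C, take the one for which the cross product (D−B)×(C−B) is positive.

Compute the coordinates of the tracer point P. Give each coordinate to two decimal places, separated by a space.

A=(0,0), D=(5.00,0)
B = A + 2.00·(cos350°, sin350°) = (1.9696, -0.3473)
|BD| = 3.0502
circle(B,4.00) ∩ circle(D,6.00): a=-1.7533, h=3.5952
  candidates: C₊=(-0.1817,3.0249) cross=10.966; C₋=(0.6370,-4.1188) cross=-10.966
  mode + wants cross > 0 → take C=(-0.1817,3.0249) (cross=10.966)
ex = (C−B)/|BC| = (-0.5378,0.8431); ey = (-0.8431,-0.5378)
P = B + -1.94·ex + -1.01·ey = (3.8645,-1.4396)

3.86 -1.44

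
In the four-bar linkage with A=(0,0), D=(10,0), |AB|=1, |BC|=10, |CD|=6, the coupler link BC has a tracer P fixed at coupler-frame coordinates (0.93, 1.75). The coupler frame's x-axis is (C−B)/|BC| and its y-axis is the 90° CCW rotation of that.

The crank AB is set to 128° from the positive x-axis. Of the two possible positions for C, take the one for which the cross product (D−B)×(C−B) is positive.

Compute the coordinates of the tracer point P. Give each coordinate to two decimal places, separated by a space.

A=(0,0), D=(10.00,0)
B = A + 1.00·(cos128°, sin128°) = (-0.6157, 0.7880)
|BD| = 10.6449
circle(B,10.00) ∩ circle(D,6.00): a=8.3286, h=5.5349
  candidates: C₊=(8.0998,5.6912) cross=58.918; C₋=(7.2803,-5.3482) cross=-58.918
  mode + wants cross > 0 → take C=(8.0998,5.6912) (cross=58.918)
ex = (C−B)/|BC| = (0.8715,0.4903); ey = (-0.4903,0.8715)
P = B + 0.93·ex + 1.75·ey = (-0.6632,2.7692)

-0.66 2.77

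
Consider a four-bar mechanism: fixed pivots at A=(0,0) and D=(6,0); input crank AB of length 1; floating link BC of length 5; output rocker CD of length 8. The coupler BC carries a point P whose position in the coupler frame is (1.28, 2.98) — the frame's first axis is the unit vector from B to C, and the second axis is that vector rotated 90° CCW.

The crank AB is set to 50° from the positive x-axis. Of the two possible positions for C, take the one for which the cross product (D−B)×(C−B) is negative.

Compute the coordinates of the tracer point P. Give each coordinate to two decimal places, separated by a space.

A=(0,0), D=(6.00,0)
B = A + 1.00·(cos50°, sin50°) = (0.6428, 0.7660)
|BD| = 5.4117
circle(B,5.00) ∩ circle(D,8.00): a=-0.8974, h=4.9188
  candidates: C₊=(0.4506,5.7624) cross=26.619; C₋=(-0.9419,-3.9762) cross=-26.619
  mode - wants cross < 0 → take C=(-0.9419,-3.9762) (cross=-26.619)
ex = (C−B)/|BC| = (-0.3169,-0.9484); ey = (0.9484,-0.3169)
P = B + 1.28·ex + 2.98·ey = (3.0635,-1.3924)

3.06 -1.39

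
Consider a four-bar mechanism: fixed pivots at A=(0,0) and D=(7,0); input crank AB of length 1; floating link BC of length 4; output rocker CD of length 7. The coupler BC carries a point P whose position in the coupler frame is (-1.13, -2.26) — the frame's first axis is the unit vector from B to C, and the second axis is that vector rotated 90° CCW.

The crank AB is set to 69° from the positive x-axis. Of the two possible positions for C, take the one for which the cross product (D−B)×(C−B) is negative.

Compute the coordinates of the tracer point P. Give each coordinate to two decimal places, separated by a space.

-1.99 1.87

A=(0,0), D=(7.00,0)
B = A + 1.00·(cos69°, sin69°) = (0.3584, 0.9336)
|BD| = 6.7069
circle(B,4.00) ∩ circle(D,7.00): a=0.8933, h=3.8990
  candidates: C₊=(1.7857,4.6702) cross=26.150; C₋=(0.7003,-3.0518) cross=-26.150
  mode - wants cross < 0 → take C=(0.7003,-3.0518) (cross=-26.150)
ex = (C−B)/|BC| = (0.0855,-0.9963); ey = (0.9963,0.0855)
P = B + -1.13·ex + -2.26·ey = (-1.9899,1.8663)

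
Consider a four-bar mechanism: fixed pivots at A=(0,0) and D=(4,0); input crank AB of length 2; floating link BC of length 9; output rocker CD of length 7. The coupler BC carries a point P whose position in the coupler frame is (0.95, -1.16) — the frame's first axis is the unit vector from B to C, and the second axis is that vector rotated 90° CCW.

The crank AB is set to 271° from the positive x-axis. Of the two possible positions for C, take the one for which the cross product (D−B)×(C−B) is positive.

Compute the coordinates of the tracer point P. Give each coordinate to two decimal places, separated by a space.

A=(0,0), D=(4.00,0)
B = A + 2.00·(cos271°, sin271°) = (0.0349, -1.9997)
|BD| = 4.4408
circle(B,9.00) ∩ circle(D,7.00): a=5.8234, h=6.8621
  candidates: C₊=(2.1444,6.7496) cross=30.473; C₋=(8.3245,-5.5045) cross=-30.473
  mode + wants cross > 0 → take C=(2.1444,6.7496) (cross=30.473)
ex = (C−B)/|BC| = (0.2344,0.9721); ey = (-0.9721,0.2344)
P = B + 0.95·ex + -1.16·ey = (1.3853,-1.3481)

1.39 -1.35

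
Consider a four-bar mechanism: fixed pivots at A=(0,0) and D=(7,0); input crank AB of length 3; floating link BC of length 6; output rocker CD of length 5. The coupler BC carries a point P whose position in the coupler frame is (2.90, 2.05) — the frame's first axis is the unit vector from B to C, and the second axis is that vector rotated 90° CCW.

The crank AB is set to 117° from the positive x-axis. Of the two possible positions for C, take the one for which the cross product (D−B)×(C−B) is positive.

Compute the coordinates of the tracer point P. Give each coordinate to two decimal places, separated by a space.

A=(0,0), D=(7.00,0)
B = A + 3.00·(cos117°, sin117°) = (-1.3620, 2.6730)
|BD| = 8.7788
circle(B,6.00) ∩ circle(D,5.00): a=5.0159, h=3.2925
  candidates: C₊=(4.4183,4.2819) cross=28.904; C₋=(2.4133,-1.9904) cross=-28.904
  mode + wants cross > 0 → take C=(4.4183,4.2819) (cross=28.904)
ex = (C−B)/|BC| = (0.9634,0.2681); ey = (-0.2681,0.9634)
P = B + 2.90·ex + 2.05·ey = (0.8821,5.4256)

0.88 5.43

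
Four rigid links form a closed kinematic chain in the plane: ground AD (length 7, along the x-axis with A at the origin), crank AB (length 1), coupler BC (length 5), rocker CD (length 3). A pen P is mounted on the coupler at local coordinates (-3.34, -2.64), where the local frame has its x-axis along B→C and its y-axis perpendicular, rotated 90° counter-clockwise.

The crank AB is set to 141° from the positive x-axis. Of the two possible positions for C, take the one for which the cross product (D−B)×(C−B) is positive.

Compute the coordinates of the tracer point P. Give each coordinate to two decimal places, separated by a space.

A=(0,0), D=(7.00,0)
B = A + 1.00·(cos141°, sin141°) = (-0.7771, 0.6293)
|BD| = 7.8026
circle(B,5.00) ∩ circle(D,3.00): a=4.9266, h=0.8537
  candidates: C₊=(4.2022,1.0828) cross=6.661; C₋=(4.0645,-0.6189) cross=-6.661
  mode + wants cross > 0 → take C=(4.2022,1.0828) (cross=6.661)
ex = (C−B)/|BC| = (0.9959,0.0907); ey = (-0.0907,0.9959)
P = B + -3.34·ex + -2.64·ey = (-3.8639,-2.3028)

-3.86 -2.30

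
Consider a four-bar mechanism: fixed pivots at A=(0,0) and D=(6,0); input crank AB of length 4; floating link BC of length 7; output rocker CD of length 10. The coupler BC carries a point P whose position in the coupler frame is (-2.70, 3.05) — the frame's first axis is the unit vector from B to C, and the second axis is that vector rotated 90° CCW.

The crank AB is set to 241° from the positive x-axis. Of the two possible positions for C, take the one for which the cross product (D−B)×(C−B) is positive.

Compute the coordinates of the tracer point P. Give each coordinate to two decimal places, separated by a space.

A=(0,0), D=(6.00,0)
B = A + 4.00·(cos241°, sin241°) = (-1.9392, -3.4985)
|BD| = 8.6759
circle(B,7.00) ∩ circle(D,10.00): a=1.3988, h=6.8588
  candidates: C₊=(-3.4250,3.3420) cross=59.506; C₋=(2.1065,-9.2109) cross=-59.506
  mode + wants cross > 0 → take C=(-3.4250,3.3420) (cross=59.506)
ex = (C−B)/|BC| = (-0.2123,0.9772); ey = (-0.9772,-0.2123)
P = B + -2.70·ex + 3.05·ey = (-4.3467,-6.7843)

-4.35 -6.78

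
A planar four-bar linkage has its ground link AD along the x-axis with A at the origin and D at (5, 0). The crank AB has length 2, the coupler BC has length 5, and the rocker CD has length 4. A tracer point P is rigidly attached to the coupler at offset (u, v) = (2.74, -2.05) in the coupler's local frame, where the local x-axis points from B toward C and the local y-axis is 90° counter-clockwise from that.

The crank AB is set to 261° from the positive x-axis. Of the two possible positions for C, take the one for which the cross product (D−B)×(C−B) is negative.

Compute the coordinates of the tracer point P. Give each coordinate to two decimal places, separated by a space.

1.40 -4.94

A=(0,0), D=(5.00,0)
B = A + 2.00·(cos261°, sin261°) = (-0.3129, -1.9754)
|BD| = 5.6682
circle(B,5.00) ∩ circle(D,4.00): a=3.6280, h=3.4406
  candidates: C₊=(1.8887,2.5139) cross=19.502; C₋=(4.2867,-3.9359) cross=-19.502
  mode - wants cross < 0 → take C=(4.2867,-3.9359) (cross=-19.502)
ex = (C−B)/|BC| = (0.9199,-0.3921); ey = (0.3921,0.9199)
P = B + 2.74·ex + -2.05·ey = (1.4039,-4.9356)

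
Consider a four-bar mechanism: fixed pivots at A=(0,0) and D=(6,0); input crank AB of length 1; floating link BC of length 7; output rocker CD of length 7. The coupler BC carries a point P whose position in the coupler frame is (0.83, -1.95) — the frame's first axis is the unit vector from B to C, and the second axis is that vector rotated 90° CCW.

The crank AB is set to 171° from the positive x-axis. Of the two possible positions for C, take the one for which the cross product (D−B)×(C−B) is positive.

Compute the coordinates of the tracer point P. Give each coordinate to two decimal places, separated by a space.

1.11 -0.14

A=(0,0), D=(6.00,0)
B = A + 1.00·(cos171°, sin171°) = (-0.9877, 0.1564)
|BD| = 6.9894
circle(B,7.00) ∩ circle(D,7.00): a=3.4947, h=6.0652
  candidates: C₊=(2.6419,6.1419) cross=42.393; C₋=(2.3704,-5.9855) cross=-42.393
  mode + wants cross > 0 → take C=(2.6419,6.1419) (cross=42.393)
ex = (C−B)/|BC| = (0.5185,0.8551); ey = (-0.8551,0.5185)
P = B + 0.83·ex + -1.95·ey = (1.1101,-0.1450)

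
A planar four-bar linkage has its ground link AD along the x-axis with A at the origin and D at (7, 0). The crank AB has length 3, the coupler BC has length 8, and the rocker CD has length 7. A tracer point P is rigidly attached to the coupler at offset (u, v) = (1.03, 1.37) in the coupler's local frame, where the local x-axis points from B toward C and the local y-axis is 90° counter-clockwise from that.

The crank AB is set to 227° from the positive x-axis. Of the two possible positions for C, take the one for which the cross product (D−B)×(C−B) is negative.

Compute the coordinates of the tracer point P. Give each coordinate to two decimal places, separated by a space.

A=(0,0), D=(7.00,0)
B = A + 3.00·(cos227°, sin227°) = (-2.0460, -2.1941)
|BD| = 9.3083
circle(B,8.00) ∩ circle(D,7.00): a=5.4599, h=5.8472
  candidates: C₊=(1.8818,4.7753) cross=54.427; C₋=(4.6383,-6.5896) cross=-54.427
  mode - wants cross < 0 → take C=(4.6383,-6.5896) (cross=-54.427)
ex = (C−B)/|BC| = (0.8355,-0.5494); ey = (0.5494,0.8355)
P = B + 1.03·ex + 1.37·ey = (-0.4327,-1.6153)

-0.43 -1.62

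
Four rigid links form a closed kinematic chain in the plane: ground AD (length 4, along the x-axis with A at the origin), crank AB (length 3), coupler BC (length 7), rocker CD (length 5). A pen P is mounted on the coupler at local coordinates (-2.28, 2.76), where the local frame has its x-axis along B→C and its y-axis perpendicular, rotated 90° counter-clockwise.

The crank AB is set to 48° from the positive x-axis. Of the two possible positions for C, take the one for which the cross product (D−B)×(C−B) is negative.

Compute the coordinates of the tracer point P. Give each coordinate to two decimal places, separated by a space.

A=(0,0), D=(4.00,0)
B = A + 3.00·(cos48°, sin48°) = (2.0074, 2.2294)
|BD| = 2.9901
circle(B,7.00) ∩ circle(D,5.00): a=5.5083, h=4.3196
  candidates: C₊=(8.8988,1.0010) cross=12.916; C₋=(2.4574,-4.7561) cross=-12.916
  mode - wants cross < 0 → take C=(2.4574,-4.7561) (cross=-12.916)
ex = (C−B)/|BC| = (0.0643,-0.9979); ey = (0.9979,0.0643)
P = B + -2.28·ex + 2.76·ey = (4.6151,4.6821)

4.62 4.68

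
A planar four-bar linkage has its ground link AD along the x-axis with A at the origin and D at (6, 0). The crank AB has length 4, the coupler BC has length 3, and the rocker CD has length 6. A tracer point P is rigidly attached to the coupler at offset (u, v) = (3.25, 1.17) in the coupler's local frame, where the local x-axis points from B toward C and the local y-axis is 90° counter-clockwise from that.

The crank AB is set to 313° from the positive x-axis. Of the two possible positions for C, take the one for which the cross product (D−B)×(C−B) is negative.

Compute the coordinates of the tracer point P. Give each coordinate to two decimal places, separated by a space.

A=(0,0), D=(6.00,0)
B = A + 4.00·(cos313°, sin313°) = (2.7280, -2.9254)
|BD| = 4.3891
circle(B,3.00) ∩ circle(D,6.00): a=-0.8813, h=2.8676
  candidates: C₊=(0.1597,-1.3750) cross=12.586; C₋=(3.9824,-5.6506) cross=-12.586
  mode - wants cross < 0 → take C=(3.9824,-5.6506) (cross=-12.586)
ex = (C−B)/|BC| = (0.4181,-0.9084); ey = (0.9084,0.4181)
P = B + 3.25·ex + 1.17·ey = (5.1497,-5.3885)

5.15 -5.39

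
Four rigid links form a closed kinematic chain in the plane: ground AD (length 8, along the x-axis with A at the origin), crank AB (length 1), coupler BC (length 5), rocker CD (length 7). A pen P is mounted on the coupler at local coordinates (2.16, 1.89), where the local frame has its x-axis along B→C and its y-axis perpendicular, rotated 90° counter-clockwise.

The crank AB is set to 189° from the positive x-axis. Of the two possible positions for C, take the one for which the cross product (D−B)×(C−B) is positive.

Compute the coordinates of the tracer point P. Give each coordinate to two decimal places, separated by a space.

A=(0,0), D=(8.00,0)
B = A + 1.00·(cos189°, sin189°) = (-0.9877, -0.1564)
|BD| = 8.9890
circle(B,5.00) ∩ circle(D,7.00): a=3.1596, h=3.8752
  candidates: C₊=(2.1040,3.7732) cross=34.834; C₋=(2.2388,-3.9761) cross=-34.834
  mode + wants cross > 0 → take C=(2.1040,3.7732) (cross=34.834)
ex = (C−B)/|BC| = (0.6183,0.7859); ey = (-0.7859,0.6183)
P = B + 2.16·ex + 1.89·ey = (-1.1375,2.7098)

-1.14 2.71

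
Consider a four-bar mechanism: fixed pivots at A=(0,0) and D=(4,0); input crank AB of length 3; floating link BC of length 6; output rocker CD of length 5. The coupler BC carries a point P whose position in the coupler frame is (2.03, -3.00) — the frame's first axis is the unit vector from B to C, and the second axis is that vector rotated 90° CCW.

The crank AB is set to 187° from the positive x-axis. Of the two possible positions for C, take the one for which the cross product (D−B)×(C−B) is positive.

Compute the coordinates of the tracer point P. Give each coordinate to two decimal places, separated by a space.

0.61 -0.90

A=(0,0), D=(4.00,0)
B = A + 3.00·(cos187°, sin187°) = (-2.9776, -0.3656)
|BD| = 6.9872
circle(B,6.00) ∩ circle(D,5.00): a=4.2808, h=4.2042
  candidates: C₊=(1.0773,4.0568) cross=29.375; C₋=(1.5172,-4.3400) cross=-29.375
  mode + wants cross > 0 → take C=(1.0773,4.0568) (cross=29.375)
ex = (C−B)/|BC| = (0.6758,0.7371); ey = (-0.7371,0.6758)
P = B + 2.03·ex + -3.00·ey = (0.6055,-0.8968)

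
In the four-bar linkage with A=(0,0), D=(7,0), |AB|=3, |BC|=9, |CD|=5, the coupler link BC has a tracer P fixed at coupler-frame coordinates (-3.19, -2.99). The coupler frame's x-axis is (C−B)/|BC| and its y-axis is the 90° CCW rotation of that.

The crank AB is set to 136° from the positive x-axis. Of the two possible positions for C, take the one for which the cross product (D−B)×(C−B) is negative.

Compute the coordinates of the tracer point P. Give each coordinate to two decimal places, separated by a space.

A=(0,0), D=(7.00,0)
B = A + 3.00·(cos136°, sin136°) = (-2.1580, 2.0840)
|BD| = 9.3921
circle(B,9.00) ∩ circle(D,5.00): a=7.6773, h=4.6967
  candidates: C₊=(6.3700,4.9602) cross=44.112; C₋=(4.2858,-4.1992) cross=-44.112
  mode - wants cross < 0 → take C=(4.2858,-4.1992) (cross=-44.112)
ex = (C−B)/|BC| = (0.7160,-0.6981); ey = (0.6981,0.7160)
P = B + -3.19·ex + -2.99·ey = (-6.5294,2.1702)

-6.53 2.17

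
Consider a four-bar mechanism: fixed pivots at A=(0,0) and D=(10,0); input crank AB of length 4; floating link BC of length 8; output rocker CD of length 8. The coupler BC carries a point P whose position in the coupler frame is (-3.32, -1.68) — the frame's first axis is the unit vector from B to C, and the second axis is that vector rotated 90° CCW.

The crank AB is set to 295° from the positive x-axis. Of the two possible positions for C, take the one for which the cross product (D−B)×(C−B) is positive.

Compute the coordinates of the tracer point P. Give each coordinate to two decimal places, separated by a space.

A=(0,0), D=(10.00,0)
B = A + 4.00·(cos295°, sin295°) = (1.6905, -3.6252)
|BD| = 9.0659
circle(B,8.00) ∩ circle(D,8.00): a=4.5329, h=6.5918
  candidates: C₊=(3.2093,4.2293) cross=59.761; C₋=(8.4812,-7.8545) cross=-59.761
  mode + wants cross > 0 → take C=(3.2093,4.2293) (cross=59.761)
ex = (C−B)/|BC| = (0.1899,0.9818); ey = (-0.9818,0.1899)
P = B + -3.32·ex + -1.68·ey = (2.7096,-7.2038)

2.71 -7.20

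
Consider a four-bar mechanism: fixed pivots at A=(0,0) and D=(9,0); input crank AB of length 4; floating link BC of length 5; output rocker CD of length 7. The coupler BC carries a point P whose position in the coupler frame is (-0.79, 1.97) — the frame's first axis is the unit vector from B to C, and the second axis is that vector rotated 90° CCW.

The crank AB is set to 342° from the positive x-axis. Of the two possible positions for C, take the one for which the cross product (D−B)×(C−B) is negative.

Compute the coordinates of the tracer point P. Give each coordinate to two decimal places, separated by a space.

5.43 0.13

A=(0,0), D=(9.00,0)
B = A + 4.00·(cos342°, sin342°) = (3.8042, -1.2361)
|BD| = 5.3408
circle(B,5.00) ∩ circle(D,7.00): a=0.4235, h=4.9820
  candidates: C₊=(3.0632,3.7087) cross=26.608; C₋=(5.3693,-5.9848) cross=-26.608
  mode - wants cross < 0 → take C=(5.3693,-5.9848) (cross=-26.608)
ex = (C−B)/|BC| = (0.3130,-0.9497); ey = (0.9497,0.3130)
P = B + -0.79·ex + 1.97·ey = (5.4280,0.1309)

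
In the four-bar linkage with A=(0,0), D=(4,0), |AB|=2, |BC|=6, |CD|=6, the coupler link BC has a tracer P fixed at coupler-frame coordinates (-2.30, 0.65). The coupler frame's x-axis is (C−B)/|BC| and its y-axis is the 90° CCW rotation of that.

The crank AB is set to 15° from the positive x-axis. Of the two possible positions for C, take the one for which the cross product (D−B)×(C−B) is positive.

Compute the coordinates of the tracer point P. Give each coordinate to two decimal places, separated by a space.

0.39 -1.31

A=(0,0), D=(4.00,0)
B = A + 2.00·(cos15°, sin15°) = (1.9319, 0.5176)
|BD| = 2.1319
circle(B,6.00) ∩ circle(D,6.00): a=1.0660, h=5.9045
  candidates: C₊=(4.3996,5.9867) cross=12.588; C₋=(1.5323,-5.4690) cross=-12.588
  mode + wants cross > 0 → take C=(4.3996,5.9867) (cross=12.588)
ex = (C−B)/|BC| = (0.4113,0.9115); ey = (-0.9115,0.4113)
P = B + -2.30·ex + 0.65·ey = (0.3934,-1.3115)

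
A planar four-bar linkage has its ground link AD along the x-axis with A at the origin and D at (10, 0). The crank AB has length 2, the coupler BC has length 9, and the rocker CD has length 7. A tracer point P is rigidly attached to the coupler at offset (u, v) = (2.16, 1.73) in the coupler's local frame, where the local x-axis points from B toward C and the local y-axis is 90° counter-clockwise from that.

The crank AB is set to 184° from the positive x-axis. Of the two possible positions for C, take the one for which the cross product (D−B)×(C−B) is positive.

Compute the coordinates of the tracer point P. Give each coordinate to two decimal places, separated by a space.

A=(0,0), D=(10.00,0)
B = A + 2.00·(cos184°, sin184°) = (-1.9951, -0.1395)
|BD| = 11.9959
circle(B,9.00) ∩ circle(D,7.00): a=7.3318, h=5.2197
  candidates: C₊=(5.2754,5.1651) cross=62.615; C₋=(5.3968,-5.2736) cross=-62.615
  mode + wants cross > 0 → take C=(5.2754,5.1651) (cross=62.615)
ex = (C−B)/|BC| = (0.8078,0.5894); ey = (-0.5894,0.8078)
P = B + 2.16·ex + 1.73·ey = (-1.2699,2.5312)

-1.27 2.53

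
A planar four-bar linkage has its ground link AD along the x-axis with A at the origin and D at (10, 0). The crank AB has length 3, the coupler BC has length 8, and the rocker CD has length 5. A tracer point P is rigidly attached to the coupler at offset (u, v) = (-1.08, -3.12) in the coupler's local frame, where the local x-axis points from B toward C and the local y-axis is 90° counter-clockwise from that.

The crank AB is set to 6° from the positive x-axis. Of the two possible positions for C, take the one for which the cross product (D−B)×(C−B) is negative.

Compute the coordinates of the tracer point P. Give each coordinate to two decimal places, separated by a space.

A=(0,0), D=(10.00,0)
B = A + 3.00·(cos6°, sin6°) = (2.9836, 0.3136)
|BD| = 7.0234
circle(B,8.00) ∩ circle(D,5.00): a=6.2881, h=4.9456
  candidates: C₊=(9.4862,4.9735) cross=34.735; C₋=(9.0446,-4.9079) cross=-34.735
  mode - wants cross < 0 → take C=(9.0446,-4.9079) (cross=-34.735)
ex = (C−B)/|BC| = (0.7576,-0.6527); ey = (0.6527,0.7576)
P = B + -1.08·ex + -3.12·ey = (0.1290,-1.3453)

0.13 -1.35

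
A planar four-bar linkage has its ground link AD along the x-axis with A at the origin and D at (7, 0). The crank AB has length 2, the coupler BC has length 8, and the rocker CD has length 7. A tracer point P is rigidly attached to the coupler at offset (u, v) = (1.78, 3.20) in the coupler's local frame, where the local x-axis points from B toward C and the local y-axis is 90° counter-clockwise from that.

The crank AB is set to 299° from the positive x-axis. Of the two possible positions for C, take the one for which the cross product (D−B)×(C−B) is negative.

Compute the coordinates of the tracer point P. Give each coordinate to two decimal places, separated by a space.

4.41 -0.50

A=(0,0), D=(7.00,0)
B = A + 2.00·(cos299°, sin299°) = (0.9696, -1.7492)
|BD| = 6.2790
circle(B,8.00) ∩ circle(D,7.00): a=4.3339, h=6.7244
  candidates: C₊=(3.2587,5.9163) cross=42.222; C₋=(7.0053,-7.0000) cross=-42.222
  mode - wants cross < 0 → take C=(7.0053,-7.0000) (cross=-42.222)
ex = (C−B)/|BC| = (0.7545,-0.6563); ey = (0.6563,0.7545)
P = B + 1.78·ex + 3.20·ey = (4.4129,-0.5033)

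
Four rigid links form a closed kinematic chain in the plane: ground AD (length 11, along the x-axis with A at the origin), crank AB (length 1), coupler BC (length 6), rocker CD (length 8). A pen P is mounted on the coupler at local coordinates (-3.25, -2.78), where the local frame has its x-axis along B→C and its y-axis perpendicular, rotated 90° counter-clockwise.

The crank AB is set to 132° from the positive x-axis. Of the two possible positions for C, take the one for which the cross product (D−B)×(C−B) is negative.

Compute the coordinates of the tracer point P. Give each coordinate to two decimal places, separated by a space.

-4.94 0.92

A=(0,0), D=(11.00,0)
B = A + 1.00·(cos132°, sin132°) = (-0.6691, 0.7431)
|BD| = 11.6928
circle(B,6.00) ∩ circle(D,8.00): a=4.6491, h=3.7929
  candidates: C₊=(4.2116,4.2329) cross=44.350; C₋=(3.7295,-3.3376) cross=-44.350
  mode - wants cross < 0 → take C=(3.7295,-3.3376) (cross=-44.350)
ex = (C−B)/|BC| = (0.7331,-0.6801); ey = (0.6801,0.7331)
P = B + -3.25·ex + -2.78·ey = (-4.9424,0.9155)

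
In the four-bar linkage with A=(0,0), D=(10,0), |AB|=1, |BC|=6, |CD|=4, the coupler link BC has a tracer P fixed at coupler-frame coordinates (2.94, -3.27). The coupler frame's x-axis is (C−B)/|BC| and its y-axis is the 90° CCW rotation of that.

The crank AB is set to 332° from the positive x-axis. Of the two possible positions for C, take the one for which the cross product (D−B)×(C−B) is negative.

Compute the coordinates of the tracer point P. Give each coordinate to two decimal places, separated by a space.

2.78 -4.44

A=(0,0), D=(10.00,0)
B = A + 1.00·(cos332°, sin332°) = (0.8829, -0.4695)
|BD| = 9.1291
circle(B,6.00) ∩ circle(D,4.00): a=5.6600, h=1.9912
  candidates: C₊=(6.4330,1.8102) cross=18.178; C₋=(6.6378,-2.1670) cross=-18.178
  mode - wants cross < 0 → take C=(6.6378,-2.1670) (cross=-18.178)
ex = (C−B)/|BC| = (0.9591,-0.2829); ey = (0.2829,0.9591)
P = B + 2.94·ex + -3.27·ey = (2.7777,-4.4376)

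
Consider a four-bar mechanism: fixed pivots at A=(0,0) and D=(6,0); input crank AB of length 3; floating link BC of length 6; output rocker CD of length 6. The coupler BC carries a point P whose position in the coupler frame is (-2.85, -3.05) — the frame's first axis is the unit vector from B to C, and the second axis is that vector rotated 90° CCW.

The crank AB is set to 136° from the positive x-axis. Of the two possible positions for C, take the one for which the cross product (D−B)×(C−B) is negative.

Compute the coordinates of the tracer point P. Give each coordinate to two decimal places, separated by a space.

A=(0,0), D=(6.00,0)
B = A + 3.00·(cos136°, sin136°) = (-2.1580, 2.0840)
|BD| = 8.4200
circle(B,6.00) ∩ circle(D,6.00): a=4.2100, h=4.2750
  candidates: C₊=(2.9791,5.1840) cross=35.996; C₋=(0.8629,-3.1000) cross=-35.996
  mode - wants cross < 0 → take C=(0.8629,-3.1000) (cross=-35.996)
ex = (C−B)/|BC| = (0.5035,-0.8640); ey = (0.8640,0.5035)
P = B + -2.85·ex + -3.05·ey = (-6.2282,3.0107)

-6.23 3.01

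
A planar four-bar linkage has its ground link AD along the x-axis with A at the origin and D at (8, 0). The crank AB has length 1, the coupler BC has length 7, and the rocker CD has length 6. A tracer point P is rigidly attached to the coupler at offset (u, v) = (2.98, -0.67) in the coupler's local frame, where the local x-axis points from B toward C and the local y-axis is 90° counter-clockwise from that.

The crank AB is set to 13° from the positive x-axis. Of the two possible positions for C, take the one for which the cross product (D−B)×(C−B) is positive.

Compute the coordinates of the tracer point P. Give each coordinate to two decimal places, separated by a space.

A=(0,0), D=(8.00,0)
B = A + 1.00·(cos13°, sin13°) = (0.9744, 0.2250)
|BD| = 7.0292
circle(B,7.00) ∩ circle(D,6.00): a=4.4393, h=5.4122
  candidates: C₊=(5.5846,5.4924) cross=38.044; C₋=(5.2382,-5.3266) cross=-38.044
  mode + wants cross > 0 → take C=(5.5846,5.4924) (cross=38.044)
ex = (C−B)/|BC| = (0.6586,0.7525); ey = (-0.7525,0.6586)
P = B + 2.98·ex + -0.67·ey = (3.4412,2.0261)

3.44 2.03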